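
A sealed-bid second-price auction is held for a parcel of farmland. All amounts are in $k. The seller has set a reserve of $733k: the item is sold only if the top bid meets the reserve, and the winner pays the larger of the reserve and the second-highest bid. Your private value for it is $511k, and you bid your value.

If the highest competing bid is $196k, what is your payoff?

Your bid $511k is the highest bid but falls below the reserve $733k, so the item goes unsold. Payoff $0k.

$0k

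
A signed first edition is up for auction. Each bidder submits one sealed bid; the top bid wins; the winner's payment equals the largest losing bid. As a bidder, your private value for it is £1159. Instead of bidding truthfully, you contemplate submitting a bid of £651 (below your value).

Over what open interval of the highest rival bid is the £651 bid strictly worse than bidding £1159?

(£651, £1159)

If the competing bid is below £651, both bids win at the same price — no difference.
If it is above £1159, both bids lose — no difference.
If it lies strictly between £651 and £1159, bidding your value wins at a price below your value (positive payoff) while bidding £651 loses (payoff 0).
So the deviation strictly hurts on the open interval (£651, £1159).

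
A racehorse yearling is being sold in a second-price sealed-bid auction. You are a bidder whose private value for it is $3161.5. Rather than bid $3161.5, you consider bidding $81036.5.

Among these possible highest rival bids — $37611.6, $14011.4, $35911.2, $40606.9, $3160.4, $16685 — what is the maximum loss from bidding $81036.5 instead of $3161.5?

$37611.6: truthful gives $0, deviation gives −$34450.1 → loss $34450.1.
$14011.4: truthful gives $0, deviation gives −$10849.9 → loss $10849.9.
$35911.2: truthful gives $0, deviation gives −$32749.7 → loss $32749.7.
$40606.9: truthful gives $0, deviation gives −$37445.4 → loss $37445.4.
$3160.4: same outcome either way → loss $0.
$16685: truthful gives $0, deviation gives −$13523.5 → loss $13523.5.
Maximum loss: $37445.4.

$37445.4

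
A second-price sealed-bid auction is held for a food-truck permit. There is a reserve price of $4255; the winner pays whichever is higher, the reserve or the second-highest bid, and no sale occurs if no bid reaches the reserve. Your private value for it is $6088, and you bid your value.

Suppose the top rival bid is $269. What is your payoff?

Your bid $6088 is the highest and exceeds the reserve.
Price = max(second-highest bid, reserve) = max($269, $4255) = $4255.
Payoff = $6088 − $4255 = $1833.

$1833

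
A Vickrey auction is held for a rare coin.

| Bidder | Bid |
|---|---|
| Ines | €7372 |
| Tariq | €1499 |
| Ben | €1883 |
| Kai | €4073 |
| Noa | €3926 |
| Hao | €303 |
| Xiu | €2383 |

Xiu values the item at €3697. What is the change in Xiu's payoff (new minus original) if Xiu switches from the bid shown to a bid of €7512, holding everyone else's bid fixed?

The highest bid among the other bidders is €7372; Xiu's bid doesn't change that.
Original bid €2383: Xiu is not highest (top rival bid is €7372); payoff €0.
Alternative bid €7512: Xiu is highest, pays the top rival bid €7372; payoff €3697 − €7372 = −€3675.
Change in payoff = −€3675 − (€0) = −€3675.

−€3675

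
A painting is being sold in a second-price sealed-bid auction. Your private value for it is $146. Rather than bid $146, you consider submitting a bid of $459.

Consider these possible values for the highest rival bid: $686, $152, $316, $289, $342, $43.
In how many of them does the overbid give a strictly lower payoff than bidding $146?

The deviation hurts exactly when the highest competing bid lies strictly between $146 and $459 — overbidding then wins at a price above your value.
$686: above both → same outcome either way.
$152: inside the interval → strictly worse (loss $6).
$316: inside the interval → strictly worse (loss $170).
$289: inside the interval → strictly worse (loss $143).
$342: inside the interval → strictly worse (loss $196).
$43: below both → same outcome either way.
Count: 4.

4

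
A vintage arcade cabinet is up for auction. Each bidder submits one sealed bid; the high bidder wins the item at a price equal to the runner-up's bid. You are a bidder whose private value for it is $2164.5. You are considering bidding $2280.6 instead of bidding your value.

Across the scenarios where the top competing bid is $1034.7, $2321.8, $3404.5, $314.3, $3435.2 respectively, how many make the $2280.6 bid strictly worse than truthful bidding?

0

The deviation hurts exactly when the highest competing bid lies strictly between $2164.5 and $2280.6 — overbidding then wins at a price above your value.
$1034.7: below both → same outcome either way.
$2321.8: above both → same outcome either way.
$3404.5: above both → same outcome either way.
$314.3: below both → same outcome either way.
$3435.2: above both → same outcome either way.
Count: 0.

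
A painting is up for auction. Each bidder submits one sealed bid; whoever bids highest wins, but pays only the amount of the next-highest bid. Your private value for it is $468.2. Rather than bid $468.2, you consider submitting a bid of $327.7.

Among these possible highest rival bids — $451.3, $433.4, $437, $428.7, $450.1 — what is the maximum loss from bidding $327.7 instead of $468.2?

$451.3: truthful gives $16.9, deviation gives $0 → loss $16.9.
$433.4: truthful gives $34.8, deviation gives $0 → loss $34.8.
$437: truthful gives $31.2, deviation gives $0 → loss $31.2.
$428.7: truthful gives $39.5, deviation gives $0 → loss $39.5.
$450.1: truthful gives $18.1, deviation gives $0 → loss $18.1.
Maximum loss: $39.5.

$39.5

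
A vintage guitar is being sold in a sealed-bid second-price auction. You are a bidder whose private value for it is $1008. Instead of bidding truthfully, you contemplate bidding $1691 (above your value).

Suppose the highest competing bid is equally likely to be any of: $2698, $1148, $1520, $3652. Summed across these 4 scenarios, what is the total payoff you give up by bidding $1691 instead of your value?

$652

The deviation costs you only when the competing bid falls strictly between $1008 and $1691; elsewhere both bids give the same outcome.
$2698: outcomes coincide → loss $0.
$1148: truthful payoff $0, deviation payoff −$140 → loss $140.
$1520: truthful payoff $0, deviation payoff −$512 → loss $512.
$3652: outcomes coincide → loss $0.
Total loss = $140 + $512 = $652.
Truthful bidding weakly dominates here: raising your bid can only win items priced above your value, and lowering it can only forfeit items priced below.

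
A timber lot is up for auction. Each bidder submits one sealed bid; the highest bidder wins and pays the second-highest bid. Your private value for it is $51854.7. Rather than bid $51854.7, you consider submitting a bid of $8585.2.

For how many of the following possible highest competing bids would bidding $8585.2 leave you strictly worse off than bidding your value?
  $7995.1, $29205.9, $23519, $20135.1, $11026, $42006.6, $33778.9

6

The deviation hurts exactly when the highest competing bid lies strictly between $8585.2 and $51854.7 — underbidding then forfeits a profitable win.
$7995.1: below both → same outcome either way.
$29205.9: inside the interval → strictly worse (loss $22648.8).
$23519: inside the interval → strictly worse (loss $28335.7).
$20135.1: inside the interval → strictly worse (loss $31719.6).
$11026: inside the interval → strictly worse (loss $40828.7).
$42006.6: inside the interval → strictly worse (loss $9848.1).
$33778.9: inside the interval → strictly worse (loss $18075.8).
Count: 6.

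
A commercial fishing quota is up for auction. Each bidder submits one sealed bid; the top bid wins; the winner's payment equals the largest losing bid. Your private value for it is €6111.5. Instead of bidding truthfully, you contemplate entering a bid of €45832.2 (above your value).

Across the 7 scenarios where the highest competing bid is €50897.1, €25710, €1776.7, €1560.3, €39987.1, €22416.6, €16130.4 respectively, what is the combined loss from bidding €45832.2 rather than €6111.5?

€79798.1

The deviation costs you only when the competing bid falls strictly between €6111.5 and €45832.2; elsewhere both bids give the same outcome.
€50897.1: outcomes coincide → loss €0.
€25710: truthful payoff €0, deviation payoff −€19598.5 → loss €19598.5.
€1776.7: outcomes coincide → loss €0.
€1560.3: outcomes coincide → loss €0.
€39987.1: truthful payoff €0, deviation payoff −€33875.6 → loss €33875.6.
€22416.6: truthful payoff €0, deviation payoff −€16305.1 → loss €16305.1.
€16130.4: truthful payoff €0, deviation payoff −€10018.9 → loss €10018.9.
Total loss = €19598.5 + €33875.6 + €16305.1 + €10018.9 = €79798.1.
In a second-price auction your bid sets only whether you win, not what you pay, so bidding your true value is weakly dominant.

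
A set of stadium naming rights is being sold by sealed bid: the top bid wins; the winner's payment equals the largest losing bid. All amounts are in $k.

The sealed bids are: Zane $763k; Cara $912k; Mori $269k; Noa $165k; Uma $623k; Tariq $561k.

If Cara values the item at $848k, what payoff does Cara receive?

$85k

Highest bid: Cara at $912k, so Cara wins.
Second-highest bid: Zane at $763k — that is the price the winner pays.
Cara's payoff = value − price = $848k − $763k = $85k.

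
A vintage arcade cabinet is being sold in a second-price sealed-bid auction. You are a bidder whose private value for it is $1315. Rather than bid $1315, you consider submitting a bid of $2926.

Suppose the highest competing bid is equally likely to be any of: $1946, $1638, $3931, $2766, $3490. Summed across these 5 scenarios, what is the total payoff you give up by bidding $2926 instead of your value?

The deviation costs you only when the competing bid falls strictly between $1315 and $2926; elsewhere both bids give the same outcome.
$1946: truthful payoff $0, deviation payoff −$631 → loss $631.
$1638: truthful payoff $0, deviation payoff −$323 → loss $323.
$3931: outcomes coincide → loss $0.
$2766: truthful payoff $0, deviation payoff −$1451 → loss $1451.
$3490: outcomes coincide → loss $0.
Total loss = $631 + $323 + $1451 = $2405.
Truthful bidding weakly dominates here: raising your bid can only win items priced above your value, and lowering it can only forfeit items priced below.

$2405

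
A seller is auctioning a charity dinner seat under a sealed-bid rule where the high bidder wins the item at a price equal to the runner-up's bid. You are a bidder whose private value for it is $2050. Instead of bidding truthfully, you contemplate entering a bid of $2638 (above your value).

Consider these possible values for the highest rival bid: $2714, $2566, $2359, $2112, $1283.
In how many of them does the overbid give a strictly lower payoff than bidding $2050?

3

The deviation hurts exactly when the highest competing bid lies strictly between $2050 and $2638 — overbidding then wins at a price above your value.
$2714: above both → same outcome either way.
$2566: inside the interval → strictly worse (loss $516).
$2359: inside the interval → strictly worse (loss $309).
$2112: inside the interval → strictly worse (loss $62).
$1283: below both → same outcome either way.
Count: 3.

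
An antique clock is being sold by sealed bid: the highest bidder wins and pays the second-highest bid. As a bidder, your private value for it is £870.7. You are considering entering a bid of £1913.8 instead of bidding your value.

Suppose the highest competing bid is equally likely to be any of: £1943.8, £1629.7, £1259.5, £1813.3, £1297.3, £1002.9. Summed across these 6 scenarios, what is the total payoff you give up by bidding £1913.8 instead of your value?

£2649.2

The deviation costs you only when the competing bid falls strictly between £870.7 and £1913.8; elsewhere both bids give the same outcome.
£1943.8: outcomes coincide → loss £0.
£1629.7: truthful payoff £0, deviation payoff −£759 → loss £759.
£1259.5: truthful payoff £0, deviation payoff −£388.8 → loss £388.8.
£1813.3: truthful payoff £0, deviation payoff −£942.6 → loss £942.6.
£1297.3: truthful payoff £0, deviation payoff −£426.6 → loss £426.6.
£1002.9: truthful payoff £0, deviation payoff −£132.2 → loss £132.2.
Total loss = £759 + £388.8 + £942.6 + £426.6 + £132.2 = £2649.2.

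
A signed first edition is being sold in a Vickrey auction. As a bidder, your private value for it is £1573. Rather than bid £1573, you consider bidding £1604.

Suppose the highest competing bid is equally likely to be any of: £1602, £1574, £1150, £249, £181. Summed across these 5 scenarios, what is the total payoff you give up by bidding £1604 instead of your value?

The deviation costs you only when the competing bid falls strictly between £1573 and £1604; elsewhere both bids give the same outcome.
£1602: truthful payoff £0, deviation payoff −£29 → loss £29.
£1574: truthful payoff £0, deviation payoff −£1 → loss £1.
£1150: outcomes coincide → loss £0.
£249: outcomes coincide → loss £0.
£181: outcomes coincide → loss £0.
Total loss = £29 + £1 = £30.

£30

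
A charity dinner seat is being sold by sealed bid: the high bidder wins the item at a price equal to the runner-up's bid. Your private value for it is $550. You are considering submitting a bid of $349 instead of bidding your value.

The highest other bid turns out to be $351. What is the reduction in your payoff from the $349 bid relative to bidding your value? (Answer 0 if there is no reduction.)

Bidding your value $550: you win (since $550 > $351) and pay $351. Payoff $199.
Bidding $349: you lose. Payoff $0.
The competing bid $351 lies between your shaded bid and your value, so underbidding forfeits an item you could have won at a profitable price.
Loss from deviating = $199 − ($0) = $199.
Because the price is fixed by the runner-up's bid, deviating from your value can only change a good outcome into a bad one — never the reverse.

$199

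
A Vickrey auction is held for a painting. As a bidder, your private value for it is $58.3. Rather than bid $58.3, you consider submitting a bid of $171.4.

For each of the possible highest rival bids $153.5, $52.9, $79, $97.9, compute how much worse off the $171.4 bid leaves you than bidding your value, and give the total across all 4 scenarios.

The deviation costs you only when the competing bid falls strictly between $58.3 and $171.4; elsewhere both bids give the same outcome.
$153.5: truthful payoff $0, deviation payoff −$95.2 → loss $95.2.
$52.9: outcomes coincide → loss $0.
$79: truthful payoff $0, deviation payoff −$20.7 → loss $20.7.
$97.9: truthful payoff $0, deviation payoff −$39.6 → loss $39.6.
Total loss = $95.2 + $20.7 + $39.6 = $155.5.

$155.5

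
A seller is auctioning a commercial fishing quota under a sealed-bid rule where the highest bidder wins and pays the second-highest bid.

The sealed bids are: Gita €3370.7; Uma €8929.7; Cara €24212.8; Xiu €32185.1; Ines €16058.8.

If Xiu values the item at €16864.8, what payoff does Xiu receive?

−€7348

Highest bid: Xiu at €32185.1, so Xiu wins.
Second-highest bid: Cara at €24212.8 — that is the price the winner pays.
Xiu's payoff = value − price = €16864.8 − €24212.8 = −€7348.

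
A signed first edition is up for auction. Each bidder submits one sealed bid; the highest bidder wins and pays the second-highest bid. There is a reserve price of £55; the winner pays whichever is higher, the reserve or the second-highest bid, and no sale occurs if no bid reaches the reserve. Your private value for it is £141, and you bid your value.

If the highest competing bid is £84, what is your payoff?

Your bid £141 is the highest and exceeds the reserve.
Price = max(second-highest bid, reserve) = max(£84, £55) = £84.
Payoff = £141 − £84 = £57.

£57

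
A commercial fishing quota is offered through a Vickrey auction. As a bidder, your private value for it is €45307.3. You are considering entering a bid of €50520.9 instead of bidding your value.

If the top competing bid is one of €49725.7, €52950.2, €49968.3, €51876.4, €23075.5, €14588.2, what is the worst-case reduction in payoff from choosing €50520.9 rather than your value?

€49725.7: truthful gives €0, deviation gives −€4418.4 → loss €4418.4.
€52950.2: same outcome either way → loss €0.
€49968.3: truthful gives €0, deviation gives −€4661 → loss €4661.
€51876.4: same outcome either way → loss €0.
€23075.5: same outcome either way → loss €0.
€14588.2: same outcome either way → loss €0.
Maximum loss: €4661.

€4661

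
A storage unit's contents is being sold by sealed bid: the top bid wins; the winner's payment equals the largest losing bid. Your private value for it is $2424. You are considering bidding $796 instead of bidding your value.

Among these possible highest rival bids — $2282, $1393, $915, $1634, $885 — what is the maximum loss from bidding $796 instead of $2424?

$2282: truthful gives $142, deviation gives $0 → loss $142.
$1393: truthful gives $1031, deviation gives $0 → loss $1031.
$915: truthful gives $1509, deviation gives $0 → loss $1509.
$1634: truthful gives $790, deviation gives $0 → loss $790.
$885: truthful gives $1539, deviation gives $0 → loss $1539.
Maximum loss: $1539.

$1539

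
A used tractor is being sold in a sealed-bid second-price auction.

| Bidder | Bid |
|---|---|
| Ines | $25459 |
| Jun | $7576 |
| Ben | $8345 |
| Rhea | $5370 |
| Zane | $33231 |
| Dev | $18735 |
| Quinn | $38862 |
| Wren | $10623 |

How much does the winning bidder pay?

$33231

Highest bid: Quinn at $38862, so Quinn wins.
Second-highest bid: Zane at $33231 — that is the price the winner pays.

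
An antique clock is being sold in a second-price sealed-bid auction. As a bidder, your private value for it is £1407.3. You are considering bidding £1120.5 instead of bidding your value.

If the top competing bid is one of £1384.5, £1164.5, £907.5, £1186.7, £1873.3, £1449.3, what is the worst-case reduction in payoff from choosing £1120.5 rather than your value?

£1384.5: truthful gives £22.8, deviation gives £0 → loss £22.8.
£1164.5: truthful gives £242.8, deviation gives £0 → loss £242.8.
£907.5: same outcome either way → loss £0.
£1186.7: truthful gives £220.6, deviation gives £0 → loss £220.6.
£1873.3: same outcome either way → loss £0.
£1449.3: same outcome either way → loss £0.
Maximum loss: £242.8.

£242.8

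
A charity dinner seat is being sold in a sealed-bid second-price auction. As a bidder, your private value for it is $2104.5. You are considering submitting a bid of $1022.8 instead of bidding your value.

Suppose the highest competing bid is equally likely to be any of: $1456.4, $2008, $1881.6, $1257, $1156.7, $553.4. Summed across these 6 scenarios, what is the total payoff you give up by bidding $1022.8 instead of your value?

The deviation costs you only when the competing bid falls strictly between $1022.8 and $2104.5; elsewhere both bids give the same outcome.
$1456.4: truthful payoff $648.1, deviation payoff $0 → loss $648.1.
$2008: truthful payoff $96.5, deviation payoff $0 → loss $96.5.
$1881.6: truthful payoff $222.9, deviation payoff $0 → loss $222.9.
$1257: truthful payoff $847.5, deviation payoff $0 → loss $847.5.
$1156.7: truthful payoff $947.8, deviation payoff $0 → loss $947.8.
$553.4: outcomes coincide → loss $0.
Total loss = $648.1 + $96.5 + $222.9 + $847.5 + $947.8 = $2762.8.

$2762.8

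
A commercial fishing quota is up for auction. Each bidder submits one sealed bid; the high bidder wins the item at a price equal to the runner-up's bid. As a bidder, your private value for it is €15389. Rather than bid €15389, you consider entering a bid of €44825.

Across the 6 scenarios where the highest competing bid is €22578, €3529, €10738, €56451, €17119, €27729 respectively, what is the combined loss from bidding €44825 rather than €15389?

€21259

The deviation costs you only when the competing bid falls strictly between €15389 and €44825; elsewhere both bids give the same outcome.
€22578: truthful payoff €0, deviation payoff −€7189 → loss €7189.
€3529: outcomes coincide → loss €0.
€10738: outcomes coincide → loss €0.
€56451: outcomes coincide → loss €0.
€17119: truthful payoff €0, deviation payoff −€1730 → loss €1730.
€27729: truthful payoff €0, deviation payoff −€12340 → loss €12340.
Total loss = €7189 + €1730 + €12340 = €21259.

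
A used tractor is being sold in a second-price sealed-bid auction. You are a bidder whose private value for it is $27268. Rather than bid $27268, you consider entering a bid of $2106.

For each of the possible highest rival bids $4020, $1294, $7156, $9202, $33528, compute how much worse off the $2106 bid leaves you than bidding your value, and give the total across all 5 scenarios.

$61426

The deviation costs you only when the competing bid falls strictly between $2106 and $27268; elsewhere both bids give the same outcome.
$4020: truthful payoff $23248, deviation payoff $0 → loss $23248.
$1294: outcomes coincide → loss $0.
$7156: truthful payoff $20112, deviation payoff $0 → loss $20112.
$9202: truthful payoff $18066, deviation payoff $0 → loss $18066.
$33528: outcomes coincide → loss $0.
Total loss = $23248 + $20112 + $18066 = $61426.
In a second-price auction your bid sets only whether you win, not what you pay, so bidding your true value is weakly dominant.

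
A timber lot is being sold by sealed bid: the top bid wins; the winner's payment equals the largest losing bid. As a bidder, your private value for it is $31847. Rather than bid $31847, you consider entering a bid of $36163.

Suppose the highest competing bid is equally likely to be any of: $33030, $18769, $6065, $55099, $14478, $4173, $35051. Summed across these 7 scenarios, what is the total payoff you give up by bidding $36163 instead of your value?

$4387

The deviation costs you only when the competing bid falls strictly between $31847 and $36163; elsewhere both bids give the same outcome.
$33030: truthful payoff $0, deviation payoff −$1183 → loss $1183.
$18769: outcomes coincide → loss $0.
$6065: outcomes coincide → loss $0.
$55099: outcomes coincide → loss $0.
$14478: outcomes coincide → loss $0.
$4173: outcomes coincide → loss $0.
$35051: truthful payoff $0, deviation payoff −$3204 → loss $3204.
Total loss = $1183 + $3204 = $4387.
Because the price is fixed by the runner-up's bid, deviating from your value can only change a good outcome into a bad one — never the reverse.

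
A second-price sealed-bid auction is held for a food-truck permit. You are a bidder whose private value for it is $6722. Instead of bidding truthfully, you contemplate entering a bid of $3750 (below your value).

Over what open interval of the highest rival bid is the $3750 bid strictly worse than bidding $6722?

If the competing bid is below $3750, both bids win at the same price — no difference.
If it is above $6722, both bids lose — no difference.
If it lies strictly between $3750 and $6722, bidding your value wins at a price below your value (positive payoff) while bidding $3750 loses (payoff 0).
So the deviation strictly hurts on the open interval ($3750, $6722).

($3750, $6722)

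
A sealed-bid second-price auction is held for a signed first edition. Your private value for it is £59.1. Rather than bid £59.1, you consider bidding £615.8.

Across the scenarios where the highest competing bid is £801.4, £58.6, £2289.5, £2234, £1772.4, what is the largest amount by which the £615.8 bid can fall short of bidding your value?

£801.4: same outcome either way → loss £0.
£58.6: same outcome either way → loss £0.
£2289.5: same outcome either way → loss £0.
£2234: same outcome either way → loss £0.
£1772.4: same outcome either way → loss £0.
Maximum loss: £0.

£0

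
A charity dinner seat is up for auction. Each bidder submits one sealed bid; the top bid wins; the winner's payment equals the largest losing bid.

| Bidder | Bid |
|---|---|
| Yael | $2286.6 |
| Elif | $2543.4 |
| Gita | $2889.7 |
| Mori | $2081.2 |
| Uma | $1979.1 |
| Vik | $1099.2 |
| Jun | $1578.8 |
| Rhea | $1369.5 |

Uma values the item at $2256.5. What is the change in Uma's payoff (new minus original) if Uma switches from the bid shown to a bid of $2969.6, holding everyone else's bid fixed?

The highest bid among the other bidders is $2889.7; Uma's bid doesn't change that.
Original bid $1979.1: Uma is not highest (top rival bid is $2889.7); payoff $0.
Alternative bid $2969.6: Uma is highest, pays the top rival bid $2889.7; payoff $2256.5 − $2889.7 = −$633.2.
Change in payoff = −$633.2 − ($0) = −$633.2.

−$633.2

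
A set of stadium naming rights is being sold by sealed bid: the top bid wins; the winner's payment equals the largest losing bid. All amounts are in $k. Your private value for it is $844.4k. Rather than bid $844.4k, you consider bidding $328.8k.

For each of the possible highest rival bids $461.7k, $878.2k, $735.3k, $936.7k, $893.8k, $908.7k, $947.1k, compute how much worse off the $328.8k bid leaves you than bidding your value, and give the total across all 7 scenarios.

$491.8k

The deviation costs you only when the competing bid falls strictly between $328.8k and $844.4k; elsewhere both bids give the same outcome.
$461.7k: truthful payoff $382.7k, deviation payoff $0k → loss $382.7k.
$878.2k: outcomes coincide → loss $0k.
$735.3k: truthful payoff $109.1k, deviation payoff $0k → loss $109.1k.
$936.7k: outcomes coincide → loss $0k.
$893.8k: outcomes coincide → loss $0k.
$908.7k: outcomes coincide → loss $0k.
$947.1k: outcomes coincide → loss $0k.
Total loss = $382.7k + $109.1k = $491.8k.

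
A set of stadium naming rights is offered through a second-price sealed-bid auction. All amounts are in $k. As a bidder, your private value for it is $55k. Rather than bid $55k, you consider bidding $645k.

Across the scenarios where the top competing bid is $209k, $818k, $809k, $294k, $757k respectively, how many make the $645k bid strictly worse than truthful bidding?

2

The deviation hurts exactly when the highest competing bid lies strictly between $55k and $645k — overbidding then wins at a price above your value.
$209k: inside the interval → strictly worse (loss $154k).
$818k: above both → same outcome either way.
$809k: above both → same outcome either way.
$294k: inside the interval → strictly worse (loss $239k).
$757k: above both → same outcome either way.
Count: 2.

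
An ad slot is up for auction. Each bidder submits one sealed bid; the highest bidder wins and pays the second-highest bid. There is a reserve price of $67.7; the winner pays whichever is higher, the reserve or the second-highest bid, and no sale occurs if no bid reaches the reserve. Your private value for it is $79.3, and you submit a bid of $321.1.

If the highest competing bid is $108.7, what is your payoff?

Your bid $321.1 is the highest and exceeds the reserve.
Price = max(second-highest bid, reserve) = max($108.7, $67.7) = $108.7.
Payoff = $79.3 − $108.7 = −$29.4.

−$29.4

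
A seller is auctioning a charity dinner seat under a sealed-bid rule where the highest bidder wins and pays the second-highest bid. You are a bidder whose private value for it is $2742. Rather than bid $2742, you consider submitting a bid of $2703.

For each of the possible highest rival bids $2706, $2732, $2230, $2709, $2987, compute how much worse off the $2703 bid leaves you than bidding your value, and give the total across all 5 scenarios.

$79

The deviation costs you only when the competing bid falls strictly between $2703 and $2742; elsewhere both bids give the same outcome.
$2706: truthful payoff $36, deviation payoff $0 → loss $36.
$2732: truthful payoff $10, deviation payoff $0 → loss $10.
$2230: outcomes coincide → loss $0.
$2709: truthful payoff $33, deviation payoff $0 → loss $33.
$2987: outcomes coincide → loss $0.
Total loss = $36 + $10 + $33 = $79.
In a second-price auction your bid sets only whether you win, not what you pay, so bidding your true value is weakly dominant.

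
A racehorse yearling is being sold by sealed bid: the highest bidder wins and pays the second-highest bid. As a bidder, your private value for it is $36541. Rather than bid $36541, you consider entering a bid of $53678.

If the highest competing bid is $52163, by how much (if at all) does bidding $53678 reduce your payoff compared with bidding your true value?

Bidding your value $36541: you lose (since $36541 < $52163). Payoff $0.
Bidding $53678: you win and pay $52163. Payoff $36541 − $52163 = −$15622.
The competing bid $52163 lies between your value and your inflated bid, so overbidding wins an item priced above your value.
Loss from deviating = $0 − (−$15622) = $15622.

$15622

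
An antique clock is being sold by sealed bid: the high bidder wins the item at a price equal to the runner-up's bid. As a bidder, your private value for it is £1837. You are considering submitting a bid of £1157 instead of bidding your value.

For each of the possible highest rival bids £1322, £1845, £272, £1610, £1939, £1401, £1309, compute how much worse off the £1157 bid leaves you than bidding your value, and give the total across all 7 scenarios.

£1706

The deviation costs you only when the competing bid falls strictly between £1157 and £1837; elsewhere both bids give the same outcome.
£1322: truthful payoff £515, deviation payoff £0 → loss £515.
£1845: outcomes coincide → loss £0.
£272: outcomes coincide → loss £0.
£1610: truthful payoff £227, deviation payoff £0 → loss £227.
£1939: outcomes coincide → loss £0.
£1401: truthful payoff £436, deviation payoff £0 → loss £436.
£1309: truthful payoff £528, deviation payoff £0 → loss £528.
Total loss = £515 + £227 + £436 + £528 = £1706.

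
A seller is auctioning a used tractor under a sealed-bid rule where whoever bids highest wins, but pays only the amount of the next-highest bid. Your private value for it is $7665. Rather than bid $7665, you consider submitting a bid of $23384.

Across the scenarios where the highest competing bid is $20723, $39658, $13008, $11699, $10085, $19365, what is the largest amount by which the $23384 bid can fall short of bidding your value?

$20723: truthful gives $0, deviation gives −$13058 → loss $13058.
$39658: same outcome either way → loss $0.
$13008: truthful gives $0, deviation gives −$5343 → loss $5343.
$11699: truthful gives $0, deviation gives −$4034 → loss $4034.
$10085: truthful gives $0, deviation gives −$2420 → loss $2420.
$19365: truthful gives $0, deviation gives −$11700 → loss $11700.
Maximum loss: $13058.

$13058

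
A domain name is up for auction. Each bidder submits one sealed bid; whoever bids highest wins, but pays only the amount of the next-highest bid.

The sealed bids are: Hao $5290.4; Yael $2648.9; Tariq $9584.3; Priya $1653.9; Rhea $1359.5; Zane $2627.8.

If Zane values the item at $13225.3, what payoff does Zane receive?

$0

Highest bid: Tariq at $9584.3, so Tariq wins.
Second-highest bid: Hao at $5290.4 — that is the price the winner pays.
Zane did not win, so Zane pays nothing and receives nothing: payoff $0.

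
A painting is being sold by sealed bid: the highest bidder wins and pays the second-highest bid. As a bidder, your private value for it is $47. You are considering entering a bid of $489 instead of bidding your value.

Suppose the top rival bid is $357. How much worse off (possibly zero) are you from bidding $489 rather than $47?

$310

Bidding your value $47: you lose (since $47 < $357). Payoff $0.
Bidding $489: you win and pay $357. Payoff $47 − $357 = −$310.
The competing bid $357 lies between your value and your inflated bid, so overbidding wins an item priced above your value.
Loss from deviating = $0 − (−$310) = $310.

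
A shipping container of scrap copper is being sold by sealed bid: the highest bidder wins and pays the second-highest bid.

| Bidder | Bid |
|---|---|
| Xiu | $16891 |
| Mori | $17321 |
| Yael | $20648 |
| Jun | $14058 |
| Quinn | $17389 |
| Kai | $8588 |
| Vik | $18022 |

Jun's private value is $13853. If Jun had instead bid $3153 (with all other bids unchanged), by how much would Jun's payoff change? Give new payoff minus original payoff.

The highest bid among the other bidders is $20648; Jun's bid doesn't change that.
Original bid $14058: Jun is not highest (top rival bid is $20648); payoff $0.
Alternative bid $3153: Jun is not highest (top rival bid is $20648); payoff $0.
Change in payoff = $0 − ($0) = $0.

$0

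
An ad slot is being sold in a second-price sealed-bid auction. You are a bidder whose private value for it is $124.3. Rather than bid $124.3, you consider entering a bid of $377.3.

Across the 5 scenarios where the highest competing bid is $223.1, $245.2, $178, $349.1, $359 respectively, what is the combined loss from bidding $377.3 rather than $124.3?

$732.9

The deviation costs you only when the competing bid falls strictly between $124.3 and $377.3; elsewhere both bids give the same outcome.
$223.1: truthful payoff $0, deviation payoff −$98.8 → loss $98.8.
$245.2: truthful payoff $0, deviation payoff −$120.9 → loss $120.9.
$178: truthful payoff $0, deviation payoff −$53.7 → loss $53.7.
$349.1: truthful payoff $0, deviation payoff −$224.8 → loss $224.8.
$359: truthful payoff $0, deviation payoff −$234.7 → loss $234.7.
Total loss = $98.8 + $120.9 + $53.7 + $224.8 + $234.7 = $732.9.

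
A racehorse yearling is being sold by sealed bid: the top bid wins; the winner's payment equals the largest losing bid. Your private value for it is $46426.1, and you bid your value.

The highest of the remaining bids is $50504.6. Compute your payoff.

$0

Your bid $46426.1 is below the highest competing bid $50504.6, so you lose.
A losing bidder pays nothing and receives nothing: payoff = $0.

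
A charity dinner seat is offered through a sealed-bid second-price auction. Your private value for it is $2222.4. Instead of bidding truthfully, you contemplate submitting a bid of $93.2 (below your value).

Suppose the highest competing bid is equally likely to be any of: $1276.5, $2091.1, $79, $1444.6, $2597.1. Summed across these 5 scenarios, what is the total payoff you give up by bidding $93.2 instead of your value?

The deviation costs you only when the competing bid falls strictly between $93.2 and $2222.4; elsewhere both bids give the same outcome.
$1276.5: truthful payoff $945.9, deviation payoff $0 → loss $945.9.
$2091.1: truthful payoff $131.3, deviation payoff $0 → loss $131.3.
$79: outcomes coincide → loss $0.
$1444.6: truthful payoff $777.8, deviation payoff $0 → loss $777.8.
$2597.1: outcomes coincide → loss $0.
Total loss = $945.9 + $131.3 + $777.8 = $1855.
Because the price is fixed by the runner-up's bid, deviating from your value can only change a good outcome into a bad one — never the reverse.

$1855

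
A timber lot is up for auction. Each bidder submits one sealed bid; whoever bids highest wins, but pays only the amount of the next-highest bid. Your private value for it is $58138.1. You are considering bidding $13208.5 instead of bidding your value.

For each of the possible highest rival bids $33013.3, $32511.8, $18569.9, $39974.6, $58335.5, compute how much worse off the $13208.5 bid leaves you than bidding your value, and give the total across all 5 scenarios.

$108482.8

The deviation costs you only when the competing bid falls strictly between $13208.5 and $58138.1; elsewhere both bids give the same outcome.
$33013.3: truthful payoff $25124.8, deviation payoff $0 → loss $25124.8.
$32511.8: truthful payoff $25626.3, deviation payoff $0 → loss $25626.3.
$18569.9: truthful payoff $39568.2, deviation payoff $0 → loss $39568.2.
$39974.6: truthful payoff $18163.5, deviation payoff $0 → loss $18163.5.
$58335.5: outcomes coincide → loss $0.
Total loss = $25124.8 + $25626.3 + $39568.2 + $18163.5 = $108482.8.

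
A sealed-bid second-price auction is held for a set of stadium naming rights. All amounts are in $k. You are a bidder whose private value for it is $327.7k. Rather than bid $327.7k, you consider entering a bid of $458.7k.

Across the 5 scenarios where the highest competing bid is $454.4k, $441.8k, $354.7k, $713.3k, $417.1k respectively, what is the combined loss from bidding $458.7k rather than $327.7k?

$357.2k

The deviation costs you only when the competing bid falls strictly between $327.7k and $458.7k; elsewhere both bids give the same outcome.
$454.4k: truthful payoff $0k, deviation payoff −$126.7k → loss $126.7k.
$441.8k: truthful payoff $0k, deviation payoff −$114.1k → loss $114.1k.
$354.7k: truthful payoff $0k, deviation payoff −$27k → loss $27k.
$713.3k: outcomes coincide → loss $0k.
$417.1k: truthful payoff $0k, deviation payoff −$89.4k → loss $89.4k.
Total loss = $126.7k + $114.1k + $27k + $89.4k = $357.2k.
Because the price is fixed by the runner-up's bid, deviating from your value can only change a good outcome into a bad one — never the reverse.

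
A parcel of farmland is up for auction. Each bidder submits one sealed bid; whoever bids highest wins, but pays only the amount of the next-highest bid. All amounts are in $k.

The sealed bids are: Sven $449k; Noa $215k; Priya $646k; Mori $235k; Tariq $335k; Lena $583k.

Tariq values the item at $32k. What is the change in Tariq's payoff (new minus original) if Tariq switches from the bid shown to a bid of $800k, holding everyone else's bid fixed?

The highest bid among the other bidders is $646k; Tariq's bid doesn't change that.
Original bid $335k: Tariq is not highest (top rival bid is $646k); payoff $0k.
Alternative bid $800k: Tariq is highest, pays the top rival bid $646k; payoff $32k − $646k = −$614k.
Change in payoff = −$614k − ($0k) = −$614k.

−$614k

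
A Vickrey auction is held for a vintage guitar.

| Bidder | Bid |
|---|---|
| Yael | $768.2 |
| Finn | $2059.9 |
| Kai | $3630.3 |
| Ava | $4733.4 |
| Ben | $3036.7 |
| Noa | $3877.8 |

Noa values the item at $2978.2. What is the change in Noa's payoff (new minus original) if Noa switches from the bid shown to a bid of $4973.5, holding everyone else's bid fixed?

The highest bid among the other bidders is $4733.4; Noa's bid doesn't change that.
Original bid $3877.8: Noa is not highest (top rival bid is $4733.4); payoff $0.
Alternative bid $4973.5: Noa is highest, pays the top rival bid $4733.4; payoff $2978.2 − $4733.4 = −$1755.2.
Change in payoff = −$1755.2 − ($0) = −$1755.2.

−$1755.2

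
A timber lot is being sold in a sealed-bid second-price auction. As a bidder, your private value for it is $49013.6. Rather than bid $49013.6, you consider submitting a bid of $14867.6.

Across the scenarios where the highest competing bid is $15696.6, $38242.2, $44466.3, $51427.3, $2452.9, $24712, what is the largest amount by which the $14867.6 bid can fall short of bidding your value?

$33317

$15696.6: truthful gives $33317, deviation gives $0 → loss $33317.
$38242.2: truthful gives $10771.4, deviation gives $0 → loss $10771.4.
$44466.3: truthful gives $4547.3, deviation gives $0 → loss $4547.3.
$51427.3: same outcome either way → loss $0.
$2452.9: same outcome either way → loss $0.
$24712: truthful gives $24301.6, deviation gives $0 → loss $24301.6.
Maximum loss: $33317.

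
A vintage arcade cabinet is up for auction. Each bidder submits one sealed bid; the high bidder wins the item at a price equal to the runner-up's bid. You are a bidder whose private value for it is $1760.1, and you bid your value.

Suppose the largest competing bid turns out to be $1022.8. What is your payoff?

$737.3

Your bid $1760.1 exceeds the highest competing bid $1022.8, so you win.
In a second-price auction the winner pays the second-highest bid, $1022.8.
Payoff = value − price = $1760.1 − $1022.8 = $737.3.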